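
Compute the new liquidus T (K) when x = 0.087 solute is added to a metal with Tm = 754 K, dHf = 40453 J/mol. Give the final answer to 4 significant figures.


dT = R*Tm^2*x / dHf
dT = 8.314 * 754^2 * 0.087 / 40453
dT = 10.1653 K
T_new = 754 - 10.1653 = 743.8 K


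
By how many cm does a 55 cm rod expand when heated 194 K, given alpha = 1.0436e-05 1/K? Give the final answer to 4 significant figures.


dL = L0 * alpha * dT
dL = 55 * 1.0436e-05 * 194
dL = 0.1114 cm


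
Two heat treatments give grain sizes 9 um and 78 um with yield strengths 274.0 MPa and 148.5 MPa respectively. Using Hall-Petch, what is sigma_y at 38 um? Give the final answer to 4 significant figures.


sigma_y = sigma0 + k / sqrt(d)
1/sqrt(d1) = 1/sqrt(9e-06) = 333.333;  1/sqrt(d2) = 113.228
k = (sigma1 - sigma2) / (1/sqrt(d1) - 1/sqrt(d2)) = (274.0 - 148.5) / (333.333 - 113.228) = 0.570181 MPa*m^0.5
sigma0 = sigma1 - k/sqrt(d1) = 274.0 - 0.570181*333.333 = 83.9397 MPa
sigma_y(d3) = 83.9397 + 0.570181 / sqrt(3.8e-05) = 176.4 MPa


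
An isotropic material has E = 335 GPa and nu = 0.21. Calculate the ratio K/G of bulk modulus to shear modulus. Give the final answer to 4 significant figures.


G = E / (2*(1+nu))
G = 335 / (2*(1+0.21)) = 138.43 GPa
K = E / (3*(1-2*nu))
K = 335 / (3*(1-2*0.21)) = 192.529 GPa
K/G = 192.529 / 138.43 = 1.391


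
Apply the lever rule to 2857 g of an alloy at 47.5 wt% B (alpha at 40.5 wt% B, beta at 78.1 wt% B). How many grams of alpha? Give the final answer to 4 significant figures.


f_alpha = (C_beta - C0) / (C_beta - C_alpha)
f_alpha = (78.1 - 47.5) / (78.1 - 40.5) = 0.81383
m_alpha = f_alpha * m_total = 0.81383 * 2857 = 2325 g


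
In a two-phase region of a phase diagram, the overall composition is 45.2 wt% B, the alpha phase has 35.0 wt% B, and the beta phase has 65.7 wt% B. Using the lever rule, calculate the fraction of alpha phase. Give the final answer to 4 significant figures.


f_alpha = (C_beta - C0) / (C_beta - C_alpha)
f_alpha = (65.7 - 45.2) / (65.7 - 35.0)
f_alpha = 0.6678


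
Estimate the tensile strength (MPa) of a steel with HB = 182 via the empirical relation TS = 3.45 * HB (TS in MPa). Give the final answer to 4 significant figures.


TS (MPa) = 3.45 * HB
TS = 3.45 * 182
TS = 627.9 MPa


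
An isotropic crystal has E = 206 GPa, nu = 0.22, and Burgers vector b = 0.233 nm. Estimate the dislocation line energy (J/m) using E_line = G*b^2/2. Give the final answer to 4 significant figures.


Step 1: G = E / (2*(1+nu))
G = 206 / (2*(1+0.22)) = 84.4262 GPa = 8.44262e+10 Pa
Step 2: E_line = G*b^2/2
b = 0.233 nm = 2.33e-10 m
E_line = 0.5 * 8.44262e+10 * (2.33e-10)^2 = 2.292e-09 J/m


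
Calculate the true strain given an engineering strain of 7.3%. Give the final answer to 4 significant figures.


epsilon_true = ln(1 + epsilon_eng)
epsilon_true = ln(1 + 0.073)
epsilon_true = 0.07046


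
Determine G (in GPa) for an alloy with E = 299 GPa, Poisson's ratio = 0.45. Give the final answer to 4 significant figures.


G = E / (2*(1+nu))
G = 299 / (2*(1+0.45))
G = 103.1 GPa


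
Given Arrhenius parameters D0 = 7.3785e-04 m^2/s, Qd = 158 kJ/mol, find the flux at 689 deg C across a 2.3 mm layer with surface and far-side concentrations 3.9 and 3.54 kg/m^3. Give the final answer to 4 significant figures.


Step 1: D = D0 * exp(-Qd/(R*T))
T = 689 + 273.15 = 962.15 K
D = 7.3785e-04 * exp(-158e3 / (8.314 * 962.15)) = 1.94948e-12 m^2/s
Step 2: J = D * (C1 - C2) / dx
J = 1.94948e-12 * (3.9 - 3.54) / 2.3e-03
J = 3.051e-10 kg/(m^2*s)


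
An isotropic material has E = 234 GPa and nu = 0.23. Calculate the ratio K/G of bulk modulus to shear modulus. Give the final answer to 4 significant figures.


G = E / (2*(1+nu))
G = 234 / (2*(1+0.23)) = 95.122 GPa
K = E / (3*(1-2*nu))
K = 234 / (3*(1-2*0.23)) = 144.444 GPa
K/G = 144.444 / 95.122 = 1.519


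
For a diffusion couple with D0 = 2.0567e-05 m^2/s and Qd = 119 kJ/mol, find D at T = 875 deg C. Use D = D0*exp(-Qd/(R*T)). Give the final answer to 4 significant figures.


D = D0 * exp(-Qd / (R*T))
T = 1148.15 K
D = 2.0567e-05 * exp(-119e3 / (8.314 * 1148.15))
D = 7.927e-11 m^2/s


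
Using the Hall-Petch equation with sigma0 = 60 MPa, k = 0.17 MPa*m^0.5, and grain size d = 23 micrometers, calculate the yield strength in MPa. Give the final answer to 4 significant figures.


sigma_y = sigma0 + k / sqrt(d)
d = 23 um = 2.3e-05 m
sigma_y = 60 + 0.17 / sqrt(2.3e-05)
sigma_y = 95.45 MPa


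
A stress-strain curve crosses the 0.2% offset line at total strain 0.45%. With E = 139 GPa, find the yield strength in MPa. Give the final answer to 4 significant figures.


Offset strain = 0.002
Elastic strain at yield = total_strain - offset = 4.5e-03 - 0.002 = 2.5e-03
sigma_y = E * elastic_strain = 139000 * 2.5e-03
sigma_y = 347.5 MPa


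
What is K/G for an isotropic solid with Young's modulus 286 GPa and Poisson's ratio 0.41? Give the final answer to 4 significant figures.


G = E / (2*(1+nu))
G = 286 / (2*(1+0.41)) = 101.418 GPa
K = E / (3*(1-2*nu))
K = 286 / (3*(1-2*0.41)) = 529.63 GPa
K/G = 529.63 / 101.418 = 5.222


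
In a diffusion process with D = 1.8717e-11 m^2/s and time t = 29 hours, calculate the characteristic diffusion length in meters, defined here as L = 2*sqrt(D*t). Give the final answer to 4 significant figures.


t = 29 hr = 104400 s
Diffusion length = 2*sqrt(D*t)
= 2*sqrt(1.8717e-11 * 104400)
= 2.796e-03 m


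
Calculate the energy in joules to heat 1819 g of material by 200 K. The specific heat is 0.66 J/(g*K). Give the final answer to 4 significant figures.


Q = m * cp * dT
Q = 1819 * 0.66 * 200
Q = 240100 J


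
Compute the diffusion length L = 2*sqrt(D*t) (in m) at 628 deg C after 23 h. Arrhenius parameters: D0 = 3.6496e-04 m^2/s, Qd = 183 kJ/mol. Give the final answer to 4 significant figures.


Step 1: D = D0 * exp(-Qd/(R*T))
T = 901.15 K
D = 3.6496e-04 * exp(-183e3 / (8.314 * 901.15)) = 9.0027e-15 m^2/s
Step 2: L = 2*sqrt(D*t)
t = 23 h = 82800 s
L = 2*sqrt(9.0027e-15 * 82800) = 5.46e-05 m


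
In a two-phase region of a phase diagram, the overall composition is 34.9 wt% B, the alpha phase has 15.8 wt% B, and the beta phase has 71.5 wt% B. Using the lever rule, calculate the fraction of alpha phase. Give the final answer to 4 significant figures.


f_alpha = (C_beta - C0) / (C_beta - C_alpha)
f_alpha = (71.5 - 34.9) / (71.5 - 15.8)
f_alpha = 0.6571


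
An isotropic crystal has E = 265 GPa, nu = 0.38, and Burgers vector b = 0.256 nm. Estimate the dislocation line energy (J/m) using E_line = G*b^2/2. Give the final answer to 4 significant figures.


Step 1: G = E / (2*(1+nu))
G = 265 / (2*(1+0.38)) = 96.0145 GPa = 9.60145e+10 Pa
Step 2: E_line = G*b^2/2
b = 0.256 nm = 2.56e-10 m
E_line = 0.5 * 9.60145e+10 * (2.56e-10)^2 = 3.146e-09 J/m


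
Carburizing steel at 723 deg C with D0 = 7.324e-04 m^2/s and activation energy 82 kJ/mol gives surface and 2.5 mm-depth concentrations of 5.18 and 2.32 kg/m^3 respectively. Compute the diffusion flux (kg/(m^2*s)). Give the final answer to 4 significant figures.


Step 1: D = D0 * exp(-Qd/(R*T))
T = 723 + 273.15 = 996.15 K
D = 7.324e-04 * exp(-82e3 / (8.314 * 996.15)) = 3.67112e-08 m^2/s
Step 2: J = D * (C1 - C2) / dx
J = 3.67112e-08 * (5.18 - 2.32) / 2.5e-03
J = 4.2e-05 kg/(m^2*s)


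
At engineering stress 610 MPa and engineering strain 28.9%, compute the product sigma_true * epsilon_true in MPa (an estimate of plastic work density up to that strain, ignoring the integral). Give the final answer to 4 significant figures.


sigma_true = sigma_eng * (1 + epsilon_eng)
sigma_true = 610 * (1 + 0.289) = 786.29 MPa
epsilon_true = ln(1 + epsilon_eng)
epsilon_true = ln(1 + 0.289) = 0.253867
sigma_true * epsilon_true = 786.29 * 0.253867 = 199.6 MPa


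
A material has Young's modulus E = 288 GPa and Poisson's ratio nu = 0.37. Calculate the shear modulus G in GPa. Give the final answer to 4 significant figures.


G = E / (2*(1+nu))
G = 288 / (2*(1+0.37))
G = 105.1 GPa


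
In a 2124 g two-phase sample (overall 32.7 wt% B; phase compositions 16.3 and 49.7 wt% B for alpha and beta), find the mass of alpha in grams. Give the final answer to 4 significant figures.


f_alpha = (C_beta - C0) / (C_beta - C_alpha)
f_alpha = (49.7 - 32.7) / (49.7 - 16.3) = 0.508982
m_alpha = f_alpha * m_total = 0.508982 * 2124 = 1081 g


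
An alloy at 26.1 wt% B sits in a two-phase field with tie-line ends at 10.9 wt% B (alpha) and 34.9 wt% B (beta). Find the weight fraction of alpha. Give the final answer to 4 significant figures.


f_alpha = (C_beta - C0) / (C_beta - C_alpha)
f_alpha = (34.9 - 26.1) / (34.9 - 10.9)
f_alpha = 0.3667


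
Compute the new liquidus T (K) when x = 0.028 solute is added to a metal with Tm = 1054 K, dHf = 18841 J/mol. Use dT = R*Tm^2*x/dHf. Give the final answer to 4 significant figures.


dT = R*Tm^2*x / dHf
dT = 8.314 * 1054^2 * 0.028 / 18841
dT = 13.726 K
T_new = 1054 - 13.726 = 1040 K


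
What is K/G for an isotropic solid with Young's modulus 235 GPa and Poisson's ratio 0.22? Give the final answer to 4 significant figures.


G = E / (2*(1+nu))
G = 235 / (2*(1+0.22)) = 96.3115 GPa
K = E / (3*(1-2*nu))
K = 235 / (3*(1-2*0.22)) = 139.881 GPa
K/G = 139.881 / 96.3115 = 1.452


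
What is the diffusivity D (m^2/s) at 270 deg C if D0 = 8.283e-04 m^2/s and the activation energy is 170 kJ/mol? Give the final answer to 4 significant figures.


D = D0 * exp(-Qd / (R*T))
T = 543.15 K
D = 8.283e-04 * exp(-170e3 / (8.314 * 543.15))
D = 3.704e-20 m^2/s


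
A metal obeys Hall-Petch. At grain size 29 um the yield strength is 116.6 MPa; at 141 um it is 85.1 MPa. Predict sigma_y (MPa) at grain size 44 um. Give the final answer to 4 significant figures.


sigma_y = sigma0 + k / sqrt(d)
1/sqrt(d1) = 1/sqrt(2.9e-05) = 185.695;  1/sqrt(d2) = 84.2152
k = (sigma1 - sigma2) / (1/sqrt(d1) - 1/sqrt(d2)) = (116.6 - 85.1) / (185.695 - 84.2152) = 0.310406 MPa*m^0.5
sigma0 = sigma1 - k/sqrt(d1) = 116.6 - 0.310406*185.695 = 58.9591 MPa
sigma_y(d3) = 58.9591 + 0.310406 / sqrt(4.4e-05) = 105.8 MPa


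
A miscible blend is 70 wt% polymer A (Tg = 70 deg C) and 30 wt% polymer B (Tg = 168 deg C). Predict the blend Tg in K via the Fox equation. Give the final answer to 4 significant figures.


1/Tg = w1/Tg1 + w2/Tg2 (in Kelvin)
Tg1 = 343.15 K, Tg2 = 441.15 K
1/Tg = 0.7/343.15 + 0.3/441.15
Tg = 367.7 K


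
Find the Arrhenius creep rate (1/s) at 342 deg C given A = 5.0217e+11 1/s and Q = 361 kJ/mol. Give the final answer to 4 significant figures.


rate = A * exp(-Q / (R*T))
T = 342 + 273.15 = 615.15 K
rate = 5.0217e+11 * exp(-361e3 / (8.314 * 615.15))
rate = 1.112e-19 1/s


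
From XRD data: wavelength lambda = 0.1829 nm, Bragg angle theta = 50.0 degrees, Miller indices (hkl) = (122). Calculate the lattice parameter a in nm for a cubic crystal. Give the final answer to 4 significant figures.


d = lambda / (2*sin(theta))
d = 0.1829 / (2*sin(50.0 deg))
d = 0.119379 nm
a = d * sqrt(h^2+k^2+l^2) = 0.119379 * sqrt(9)
a = 0.3581 nm


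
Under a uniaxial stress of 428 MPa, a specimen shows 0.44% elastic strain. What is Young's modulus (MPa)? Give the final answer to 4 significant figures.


E = sigma / epsilon
epsilon = 0.44% = 4.4e-03
E = 428 / 4.4e-03
E = 97270 MPa


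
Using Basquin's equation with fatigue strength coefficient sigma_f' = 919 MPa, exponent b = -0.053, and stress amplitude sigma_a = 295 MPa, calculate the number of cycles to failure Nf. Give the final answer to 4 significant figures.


sigma_a = sigma_f' * (2*Nf)^b
2*Nf = (sigma_a / sigma_f')^(1/b)
2*Nf = (295 / 919)^(1/-0.053)
2*Nf = 2.04738e+09
Nf = 1.024e+09 cycles


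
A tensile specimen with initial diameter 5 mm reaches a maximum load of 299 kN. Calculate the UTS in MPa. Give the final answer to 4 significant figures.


A0 = pi*(d/2)^2 = pi*(5/2)^2 = 19.635 mm^2
UTS = F_max / A0 = 299*1000 / 19.635
UTS = 15230 MPa


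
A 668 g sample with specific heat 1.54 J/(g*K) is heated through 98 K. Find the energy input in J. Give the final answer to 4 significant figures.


Q = m * cp * dT
Q = 668 * 1.54 * 98
Q = 100800 J


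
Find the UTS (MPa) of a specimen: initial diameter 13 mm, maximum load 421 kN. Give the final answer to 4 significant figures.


A0 = pi*(d/2)^2 = pi*(13/2)^2 = 132.732 mm^2
UTS = F_max / A0 = 421*1000 / 132.732
UTS = 3172 MPa


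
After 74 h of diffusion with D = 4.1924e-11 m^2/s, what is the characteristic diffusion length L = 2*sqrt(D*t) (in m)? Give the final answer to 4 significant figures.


t = 74 hr = 266400 s
Diffusion length = 2*sqrt(D*t)
= 2*sqrt(4.1924e-11 * 266400)
= 6.684e-03 m


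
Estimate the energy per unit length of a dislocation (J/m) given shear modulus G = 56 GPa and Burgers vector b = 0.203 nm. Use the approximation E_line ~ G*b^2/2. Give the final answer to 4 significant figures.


E = G*b^2/2
b = 0.203 nm = 2.03e-10 m
G = 56 GPa = 5.6e+10 Pa
E = 0.5 * 5.6e+10 * (2.03e-10)^2
E = 1.154e-09 J/m


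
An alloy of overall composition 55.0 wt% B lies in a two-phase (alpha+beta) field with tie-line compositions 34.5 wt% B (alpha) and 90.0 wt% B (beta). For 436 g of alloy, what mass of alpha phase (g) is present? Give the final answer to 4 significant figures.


f_alpha = (C_beta - C0) / (C_beta - C_alpha)
f_alpha = (90.0 - 55.0) / (90.0 - 34.5) = 0.630631
m_alpha = f_alpha * m_total = 0.630631 * 436 = 275 g


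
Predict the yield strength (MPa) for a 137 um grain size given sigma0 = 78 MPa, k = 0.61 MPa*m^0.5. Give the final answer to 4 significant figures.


sigma_y = sigma0 + k / sqrt(d)
d = 137 um = 1.37e-04 m
sigma_y = 78 + 0.61 / sqrt(1.37e-04)
sigma_y = 130.1 MPa


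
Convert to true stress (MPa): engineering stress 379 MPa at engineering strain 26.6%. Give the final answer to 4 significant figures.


sigma_true = sigma_eng * (1 + epsilon_eng)
sigma_true = 379 * (1 + 0.266)
sigma_true = 479.8 MPa


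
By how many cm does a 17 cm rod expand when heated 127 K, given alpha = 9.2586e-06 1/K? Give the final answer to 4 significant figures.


dL = L0 * alpha * dT
dL = 17 * 9.2586e-06 * 127
dL = 0.01999 cm


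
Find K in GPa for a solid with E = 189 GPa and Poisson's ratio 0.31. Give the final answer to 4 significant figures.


K = E / (3*(1-2*nu))
K = 189 / (3*(1-2*0.31))
K = 165.8 GPa


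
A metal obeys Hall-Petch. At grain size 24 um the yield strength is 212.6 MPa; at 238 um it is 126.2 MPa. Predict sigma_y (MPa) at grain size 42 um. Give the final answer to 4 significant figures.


sigma_y = sigma0 + k / sqrt(d)
1/sqrt(d1) = 1/sqrt(2.4e-05) = 204.124;  1/sqrt(d2) = 64.8204
k = (sigma1 - sigma2) / (1/sqrt(d1) - 1/sqrt(d2)) = (212.6 - 126.2) / (204.124 - 64.8204) = 0.620227 MPa*m^0.5
sigma0 = sigma1 - k/sqrt(d1) = 212.6 - 0.620227*204.124 = 85.9966 MPa
sigma_y(d3) = 85.9966 + 0.620227 / sqrt(4.2e-05) = 181.7 MPa


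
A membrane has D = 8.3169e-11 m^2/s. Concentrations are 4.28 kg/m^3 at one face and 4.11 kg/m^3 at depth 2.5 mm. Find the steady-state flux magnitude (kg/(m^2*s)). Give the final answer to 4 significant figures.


J = -D * (dC/dx) = D * (C1 - C2) / dx
J = 8.3169e-11 * (4.28 - 4.11) / 2.5e-03
J = 5.655e-09 kg/(m^2*s)


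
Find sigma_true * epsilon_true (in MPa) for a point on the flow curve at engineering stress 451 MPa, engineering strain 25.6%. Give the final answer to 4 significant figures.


sigma_true = sigma_eng * (1 + epsilon_eng)
sigma_true = 451 * (1 + 0.256) = 566.456 MPa
epsilon_true = ln(1 + epsilon_eng)
epsilon_true = ln(1 + 0.256) = 0.227932
sigma_true * epsilon_true = 566.456 * 0.227932 = 129.1 MPa


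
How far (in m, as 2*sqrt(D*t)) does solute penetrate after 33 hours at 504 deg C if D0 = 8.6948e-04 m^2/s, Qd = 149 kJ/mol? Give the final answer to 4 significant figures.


Step 1: D = D0 * exp(-Qd/(R*T))
T = 777.15 K
D = 8.6948e-04 * exp(-149e3 / (8.314 * 777.15)) = 8.3975e-14 m^2/s
Step 2: L = 2*sqrt(D*t)
t = 33 h = 118800 s
L = 2*sqrt(8.3975e-14 * 118800) = 1.998e-04 m


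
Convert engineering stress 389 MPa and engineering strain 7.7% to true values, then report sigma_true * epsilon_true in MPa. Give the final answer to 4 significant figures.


sigma_true = sigma_eng * (1 + epsilon_eng)
sigma_true = 389 * (1 + 0.077) = 418.953 MPa
epsilon_true = ln(1 + epsilon_eng)
epsilon_true = ln(1 + 0.077) = 0.0741794
sigma_true * epsilon_true = 418.953 * 0.0741794 = 31.08 MPa


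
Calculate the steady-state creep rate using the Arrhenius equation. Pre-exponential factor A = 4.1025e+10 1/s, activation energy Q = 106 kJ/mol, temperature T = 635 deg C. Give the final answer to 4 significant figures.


rate = A * exp(-Q / (R*T))
T = 635 + 273.15 = 908.15 K
rate = 4.1025e+10 * exp(-106e3 / (8.314 * 908.15))
rate = 32810 1/s


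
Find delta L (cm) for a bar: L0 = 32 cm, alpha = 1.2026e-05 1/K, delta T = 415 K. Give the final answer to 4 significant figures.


dL = L0 * alpha * dT
dL = 32 * 1.2026e-05 * 415
dL = 0.1597 cm


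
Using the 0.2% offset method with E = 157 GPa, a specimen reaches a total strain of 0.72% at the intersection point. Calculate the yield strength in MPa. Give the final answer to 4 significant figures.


Offset strain = 0.002
Elastic strain at yield = total_strain - offset = 7.2e-03 - 0.002 = 5.2e-03
sigma_y = E * elastic_strain = 157000 * 5.2e-03
sigma_y = 816.4 MPa


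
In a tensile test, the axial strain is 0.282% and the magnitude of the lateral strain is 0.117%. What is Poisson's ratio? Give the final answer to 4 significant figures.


nu = -epsilon_lat / epsilon_axial
Lateral strain is contraction (negative), so using magnitudes:
nu = 0.117 / 0.282
nu = 0.4149


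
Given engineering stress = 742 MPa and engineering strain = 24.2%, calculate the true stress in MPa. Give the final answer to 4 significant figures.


sigma_true = sigma_eng * (1 + epsilon_eng)
sigma_true = 742 * (1 + 0.242)
sigma_true = 921.6 MPa


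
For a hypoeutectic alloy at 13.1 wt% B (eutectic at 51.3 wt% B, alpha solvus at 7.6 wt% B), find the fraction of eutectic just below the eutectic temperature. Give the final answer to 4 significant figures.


f_primary = (C_e - C0) / (C_e - C_alpha_max)
f_primary = (51.3 - 13.1) / (51.3 - 7.6)
f_primary = 0.874142
f_eutectic = 1 - 0.874142 = 0.1259


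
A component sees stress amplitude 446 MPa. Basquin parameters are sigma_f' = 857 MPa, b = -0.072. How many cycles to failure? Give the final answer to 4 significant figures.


sigma_a = sigma_f' * (2*Nf)^b
2*Nf = (sigma_a / sigma_f')^(1/b)
2*Nf = (446 / 857)^(1/-0.072)
2*Nf = 8700.16
Nf = 4350 cycles


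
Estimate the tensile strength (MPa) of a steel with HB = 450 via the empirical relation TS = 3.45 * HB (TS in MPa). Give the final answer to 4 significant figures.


TS (MPa) = 3.45 * HB
TS = 3.45 * 450
TS = 1553 MPa


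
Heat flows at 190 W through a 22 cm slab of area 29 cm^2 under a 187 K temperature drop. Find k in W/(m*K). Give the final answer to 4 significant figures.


k = Q*L / (A*dT)
L = 0.22 m, A = 2.9e-03 m^2
k = 190 * 0.22 / (2.9e-03 * 187)
k = 77.08 W/(m*K)


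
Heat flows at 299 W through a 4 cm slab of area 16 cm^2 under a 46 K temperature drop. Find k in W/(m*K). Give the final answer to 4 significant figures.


k = Q*L / (A*dT)
L = 0.04 m, A = 1.6e-03 m^2
k = 299 * 0.04 / (1.6e-03 * 46)
k = 162.5 W/(m*K)


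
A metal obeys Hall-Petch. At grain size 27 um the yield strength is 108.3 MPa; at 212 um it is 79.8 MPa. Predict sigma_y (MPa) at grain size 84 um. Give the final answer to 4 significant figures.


sigma_y = sigma0 + k / sqrt(d)
1/sqrt(d1) = 1/sqrt(2.7e-05) = 192.45;  1/sqrt(d2) = 68.6803
k = (sigma1 - sigma2) / (1/sqrt(d1) - 1/sqrt(d2)) = (108.3 - 79.8) / (192.45 - 68.6803) = 0.230266 MPa*m^0.5
sigma0 = sigma1 - k/sqrt(d1) = 108.3 - 0.230266*192.45 = 63.9853 MPa
sigma_y(d3) = 63.9853 + 0.230266 / sqrt(8.4e-05) = 89.11 MPa


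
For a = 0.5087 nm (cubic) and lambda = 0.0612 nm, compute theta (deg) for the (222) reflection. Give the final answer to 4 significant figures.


d = a / sqrt(h^2+k^2+l^2)
d = 0.5087 / sqrt(12) = 0.146849 nm
lambda = 2*d*sin(theta)  =>  sin(theta) = lambda / (2*d)
sin(theta) = 0.0612 / (2 * 0.146849) = 0.208377
theta = 12.03 deg


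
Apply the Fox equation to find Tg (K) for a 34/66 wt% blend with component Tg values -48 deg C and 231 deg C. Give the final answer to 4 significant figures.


1/Tg = w1/Tg1 + w2/Tg2 (in Kelvin)
Tg1 = 225.15 K, Tg2 = 504.15 K
1/Tg = 0.34/225.15 + 0.66/504.15
Tg = 354.7 K


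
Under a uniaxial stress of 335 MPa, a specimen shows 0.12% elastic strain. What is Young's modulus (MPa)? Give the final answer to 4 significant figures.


E = sigma / epsilon
epsilon = 0.12% = 1.2e-03
E = 335 / 1.2e-03
E = 279200 MPa


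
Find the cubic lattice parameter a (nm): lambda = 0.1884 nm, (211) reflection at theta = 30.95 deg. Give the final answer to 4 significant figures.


d = lambda / (2*sin(theta))
d = 0.1884 / (2*sin(30.95 deg))
d = 0.183165 nm
a = d * sqrt(h^2+k^2+l^2) = 0.183165 * sqrt(6)
a = 0.4487 nm


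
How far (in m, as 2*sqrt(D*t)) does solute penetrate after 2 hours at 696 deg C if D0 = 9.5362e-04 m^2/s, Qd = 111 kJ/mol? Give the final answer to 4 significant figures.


Step 1: D = D0 * exp(-Qd/(R*T))
T = 969.15 K
D = 9.5362e-04 * exp(-111e3 / (8.314 * 969.15)) = 9.92089e-10 m^2/s
Step 2: L = 2*sqrt(D*t)
t = 2 h = 7200 s
L = 2*sqrt(9.92089e-10 * 7200) = 5.345e-03 m


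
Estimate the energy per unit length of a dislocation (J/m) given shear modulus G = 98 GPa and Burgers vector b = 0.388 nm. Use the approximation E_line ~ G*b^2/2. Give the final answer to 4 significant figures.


E = G*b^2/2
b = 0.388 nm = 3.88e-10 m
G = 98 GPa = 9.8e+10 Pa
E = 0.5 * 9.8e+10 * (3.88e-10)^2
E = 7.377e-09 J/m


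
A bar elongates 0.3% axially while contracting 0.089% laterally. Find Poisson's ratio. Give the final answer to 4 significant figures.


nu = -epsilon_lat / epsilon_axial
Lateral strain is contraction (negative), so using magnitudes:
nu = 0.089 / 0.3
nu = 0.2967


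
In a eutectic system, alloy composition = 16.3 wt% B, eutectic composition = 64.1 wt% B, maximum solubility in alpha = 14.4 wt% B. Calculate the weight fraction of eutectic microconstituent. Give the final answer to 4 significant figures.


f_primary = (C_e - C0) / (C_e - C_alpha_max)
f_primary = (64.1 - 16.3) / (64.1 - 14.4)
f_primary = 0.961771
f_eutectic = 1 - 0.961771 = 0.03823


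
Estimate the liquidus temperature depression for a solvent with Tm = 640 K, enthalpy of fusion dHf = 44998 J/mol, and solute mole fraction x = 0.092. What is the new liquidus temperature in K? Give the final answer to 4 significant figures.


dT = R*Tm^2*x / dHf
dT = 8.314 * 640^2 * 0.092 / 44998
dT = 6.96249 K
T_new = 640 - 6.96249 = 633 K


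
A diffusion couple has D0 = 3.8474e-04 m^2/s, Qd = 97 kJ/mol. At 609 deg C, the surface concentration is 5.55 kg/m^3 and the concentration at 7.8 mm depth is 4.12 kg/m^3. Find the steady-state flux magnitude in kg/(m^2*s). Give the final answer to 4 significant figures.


Step 1: D = D0 * exp(-Qd/(R*T))
T = 609 + 273.15 = 882.15 K
D = 3.8474e-04 * exp(-97e3 / (8.314 * 882.15)) = 6.93922e-10 m^2/s
Step 2: J = D * (C1 - C2) / dx
J = 6.93922e-10 * (5.55 - 4.12) / 7.8e-03
J = 1.272e-07 kg/(m^2*s)


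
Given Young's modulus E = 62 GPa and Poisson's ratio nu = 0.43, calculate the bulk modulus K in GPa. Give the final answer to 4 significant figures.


K = E / (3*(1-2*nu))
K = 62 / (3*(1-2*0.43))
K = 147.6 GPa


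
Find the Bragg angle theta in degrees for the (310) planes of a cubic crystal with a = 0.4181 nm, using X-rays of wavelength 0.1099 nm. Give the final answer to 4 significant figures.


d = a / sqrt(h^2+k^2+l^2)
d = 0.4181 / sqrt(10) = 0.132215 nm
lambda = 2*d*sin(theta)  =>  sin(theta) = lambda / (2*d)
sin(theta) = 0.1099 / (2 * 0.132215) = 0.415611
theta = 24.56 deg


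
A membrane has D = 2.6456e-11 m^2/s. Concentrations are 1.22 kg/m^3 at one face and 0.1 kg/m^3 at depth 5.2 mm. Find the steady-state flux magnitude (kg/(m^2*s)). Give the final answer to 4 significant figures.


J = -D * (dC/dx) = D * (C1 - C2) / dx
J = 2.6456e-11 * (1.22 - 0.1) / 5.2e-03
J = 5.698e-09 kg/(m^2*s)


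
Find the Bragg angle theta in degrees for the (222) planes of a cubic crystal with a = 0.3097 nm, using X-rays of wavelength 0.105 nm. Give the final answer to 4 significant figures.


d = a / sqrt(h^2+k^2+l^2)
d = 0.3097 / sqrt(12) = 0.0894027 nm
lambda = 2*d*sin(theta)  =>  sin(theta) = lambda / (2*d)
sin(theta) = 0.105 / (2 * 0.0894027) = 0.587231
theta = 35.96 deg


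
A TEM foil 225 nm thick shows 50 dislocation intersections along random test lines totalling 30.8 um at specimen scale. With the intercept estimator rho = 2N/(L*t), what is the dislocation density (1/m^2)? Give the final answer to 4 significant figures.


rho = 2N / (L * t)
L = 30.8 um = 3.08e-05 m, t = 225 nm = 2.25e-07 m
rho = 2 * 50 / (3.08e-05 * 2.25e-07)
rho = 1.443e+13 1/m^2


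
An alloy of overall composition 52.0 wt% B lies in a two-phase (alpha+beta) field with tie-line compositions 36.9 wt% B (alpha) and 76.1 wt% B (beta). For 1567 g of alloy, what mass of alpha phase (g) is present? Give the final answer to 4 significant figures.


f_alpha = (C_beta - C0) / (C_beta - C_alpha)
f_alpha = (76.1 - 52.0) / (76.1 - 36.9) = 0.614796
m_alpha = f_alpha * m_total = 0.614796 * 1567 = 963.4 g


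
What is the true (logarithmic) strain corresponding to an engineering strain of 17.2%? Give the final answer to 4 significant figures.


epsilon_true = ln(1 + epsilon_eng)
epsilon_true = ln(1 + 0.172)
epsilon_true = 0.1587


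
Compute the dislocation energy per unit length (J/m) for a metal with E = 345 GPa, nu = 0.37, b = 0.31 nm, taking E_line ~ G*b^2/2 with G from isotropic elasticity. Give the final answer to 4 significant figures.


Step 1: G = E / (2*(1+nu))
G = 345 / (2*(1+0.37)) = 125.912 GPa = 1.25912e+11 Pa
Step 2: E_line = G*b^2/2
b = 0.31 nm = 3.1e-10 m
E_line = 0.5 * 1.25912e+11 * (3.1e-10)^2 = 6.05e-09 J/m


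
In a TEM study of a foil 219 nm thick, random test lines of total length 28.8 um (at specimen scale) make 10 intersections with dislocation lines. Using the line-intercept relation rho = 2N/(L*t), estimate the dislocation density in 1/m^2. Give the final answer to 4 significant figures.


rho = 2N / (L * t)
L = 28.8 um = 2.88e-05 m, t = 219 nm = 2.19e-07 m
rho = 2 * 10 / (2.88e-05 * 2.19e-07)
rho = 3.171e+12 1/m^2


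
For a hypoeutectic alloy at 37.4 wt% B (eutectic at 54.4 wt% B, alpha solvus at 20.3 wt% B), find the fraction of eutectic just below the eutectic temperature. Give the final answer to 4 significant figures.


f_primary = (C_e - C0) / (C_e - C_alpha_max)
f_primary = (54.4 - 37.4) / (54.4 - 20.3)
f_primary = 0.498534
f_eutectic = 1 - 0.498534 = 0.5015


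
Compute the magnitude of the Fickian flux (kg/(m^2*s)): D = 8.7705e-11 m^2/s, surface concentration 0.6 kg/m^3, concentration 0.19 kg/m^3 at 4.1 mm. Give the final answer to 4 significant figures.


J = -D * (dC/dx) = D * (C1 - C2) / dx
J = 8.7705e-11 * (0.6 - 0.19) / 4.1e-03
J = 8.771e-09 kg/(m^2*s)


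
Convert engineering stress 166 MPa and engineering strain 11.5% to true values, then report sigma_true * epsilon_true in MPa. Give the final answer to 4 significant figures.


sigma_true = sigma_eng * (1 + epsilon_eng)
sigma_true = 166 * (1 + 0.115) = 185.09 MPa
epsilon_true = ln(1 + epsilon_eng)
epsilon_true = ln(1 + 0.115) = 0.108854
sigma_true * epsilon_true = 185.09 * 0.108854 = 20.15 MPa


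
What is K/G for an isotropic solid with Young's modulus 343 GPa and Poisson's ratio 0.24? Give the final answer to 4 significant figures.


G = E / (2*(1+nu))
G = 343 / (2*(1+0.24)) = 138.306 GPa
K = E / (3*(1-2*nu))
K = 343 / (3*(1-2*0.24)) = 219.872 GPa
K/G = 219.872 / 138.306 = 1.59


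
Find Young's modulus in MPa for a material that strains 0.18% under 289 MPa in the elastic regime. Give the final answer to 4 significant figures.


E = sigma / epsilon
epsilon = 0.18% = 1.8e-03
E = 289 / 1.8e-03
E = 160600 MPa


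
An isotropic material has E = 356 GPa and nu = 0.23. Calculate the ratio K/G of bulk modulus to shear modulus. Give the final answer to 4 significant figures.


G = E / (2*(1+nu))
G = 356 / (2*(1+0.23)) = 144.715 GPa
K = E / (3*(1-2*nu))
K = 356 / (3*(1-2*0.23)) = 219.753 GPa
K/G = 219.753 / 144.715 = 1.519


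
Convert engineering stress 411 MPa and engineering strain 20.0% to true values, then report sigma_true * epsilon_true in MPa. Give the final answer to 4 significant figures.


sigma_true = sigma_eng * (1 + epsilon_eng)
sigma_true = 411 * (1 + 0.2) = 493.2 MPa
epsilon_true = ln(1 + epsilon_eng)
epsilon_true = ln(1 + 0.2) = 0.182322
sigma_true * epsilon_true = 493.2 * 0.182322 = 89.92 MPa


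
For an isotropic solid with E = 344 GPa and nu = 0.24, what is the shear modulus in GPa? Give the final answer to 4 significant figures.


G = E / (2*(1+nu))
G = 344 / (2*(1+0.24))
G = 138.7 GPa


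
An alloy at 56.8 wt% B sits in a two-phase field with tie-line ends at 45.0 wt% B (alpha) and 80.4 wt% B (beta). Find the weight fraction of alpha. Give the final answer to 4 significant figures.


f_alpha = (C_beta - C0) / (C_beta - C_alpha)
f_alpha = (80.4 - 56.8) / (80.4 - 45.0)
f_alpha = 0.6667


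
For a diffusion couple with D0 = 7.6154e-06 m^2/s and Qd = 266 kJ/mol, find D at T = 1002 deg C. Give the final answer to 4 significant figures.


D = D0 * exp(-Qd / (R*T))
T = 1275.15 K
D = 7.6154e-06 * exp(-266e3 / (8.314 * 1275.15))
D = 9.661e-17 m^2/s


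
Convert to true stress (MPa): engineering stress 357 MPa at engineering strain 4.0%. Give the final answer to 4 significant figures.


sigma_true = sigma_eng * (1 + epsilon_eng)
sigma_true = 357 * (1 + 0.04)
sigma_true = 371.3 MPa


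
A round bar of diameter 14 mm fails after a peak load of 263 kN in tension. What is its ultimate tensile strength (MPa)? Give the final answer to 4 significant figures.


A0 = pi*(d/2)^2 = pi*(14/2)^2 = 153.938 mm^2
UTS = F_max / A0 = 263*1000 / 153.938
UTS = 1708 MPa


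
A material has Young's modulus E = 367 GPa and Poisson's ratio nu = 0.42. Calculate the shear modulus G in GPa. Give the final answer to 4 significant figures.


G = E / (2*(1+nu))
G = 367 / (2*(1+0.42))
G = 129.2 GPa


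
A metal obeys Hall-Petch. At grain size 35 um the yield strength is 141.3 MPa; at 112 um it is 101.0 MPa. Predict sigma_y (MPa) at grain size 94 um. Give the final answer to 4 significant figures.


sigma_y = sigma0 + k / sqrt(d)
1/sqrt(d1) = 1/sqrt(3.5e-05) = 169.031;  1/sqrt(d2) = 94.4911
k = (sigma1 - sigma2) / (1/sqrt(d1) - 1/sqrt(d2)) = (141.3 - 101.0) / (169.031 - 94.4911) = 0.540651 MPa*m^0.5
sigma0 = sigma1 - k/sqrt(d1) = 141.3 - 0.540651*169.031 = 49.9133 MPa
sigma_y(d3) = 49.9133 + 0.540651 / sqrt(9.4e-05) = 105.7 MPa


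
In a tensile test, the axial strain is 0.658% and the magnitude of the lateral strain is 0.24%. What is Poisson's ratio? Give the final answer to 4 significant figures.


nu = -epsilon_lat / epsilon_axial
Lateral strain is contraction (negative), so using magnitudes:
nu = 0.24 / 0.658
nu = 0.3647


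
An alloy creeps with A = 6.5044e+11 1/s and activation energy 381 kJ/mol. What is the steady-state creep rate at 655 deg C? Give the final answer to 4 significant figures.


rate = A * exp(-Q / (R*T))
T = 655 + 273.15 = 928.15 K
rate = 6.5044e+11 * exp(-381e3 / (8.314 * 928.15))
rate = 2.347e-10 1/s


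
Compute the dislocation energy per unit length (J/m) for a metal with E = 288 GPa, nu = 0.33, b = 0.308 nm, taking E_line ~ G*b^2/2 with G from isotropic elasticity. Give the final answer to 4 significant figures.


Step 1: G = E / (2*(1+nu))
G = 288 / (2*(1+0.33)) = 108.271 GPa = 1.08271e+11 Pa
Step 2: E_line = G*b^2/2
b = 0.308 nm = 3.08e-10 m
E_line = 0.5 * 1.08271e+11 * (3.08e-10)^2 = 5.135e-09 J/m


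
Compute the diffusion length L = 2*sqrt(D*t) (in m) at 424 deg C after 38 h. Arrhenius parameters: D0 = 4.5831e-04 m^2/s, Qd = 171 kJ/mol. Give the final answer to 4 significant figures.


Step 1: D = D0 * exp(-Qd/(R*T))
T = 697.15 K
D = 4.5831e-04 * exp(-171e3 / (8.314 * 697.15)) = 7.0527e-17 m^2/s
Step 2: L = 2*sqrt(D*t)
t = 38 h = 136800 s
L = 2*sqrt(7.0527e-17 * 136800) = 6.212e-06 m


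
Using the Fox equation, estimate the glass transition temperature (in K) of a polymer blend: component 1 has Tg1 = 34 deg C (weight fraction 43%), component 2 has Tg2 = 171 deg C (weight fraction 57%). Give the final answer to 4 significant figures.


1/Tg = w1/Tg1 + w2/Tg2 (in Kelvin)
Tg1 = 307.15 K, Tg2 = 444.15 K
1/Tg = 0.43/307.15 + 0.57/444.15
Tg = 372.7 K


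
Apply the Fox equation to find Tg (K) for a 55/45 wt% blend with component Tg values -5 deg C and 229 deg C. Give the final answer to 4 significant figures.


1/Tg = w1/Tg1 + w2/Tg2 (in Kelvin)
Tg1 = 268.15 K, Tg2 = 502.15 K
1/Tg = 0.55/268.15 + 0.45/502.15
Tg = 339.3 K


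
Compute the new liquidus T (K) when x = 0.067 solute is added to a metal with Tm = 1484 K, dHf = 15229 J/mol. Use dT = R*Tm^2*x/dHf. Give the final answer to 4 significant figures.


dT = R*Tm^2*x / dHf
dT = 8.314 * 1484^2 * 0.067 / 15229
dT = 80.5529 K
T_new = 1484 - 80.5529 = 1403 K


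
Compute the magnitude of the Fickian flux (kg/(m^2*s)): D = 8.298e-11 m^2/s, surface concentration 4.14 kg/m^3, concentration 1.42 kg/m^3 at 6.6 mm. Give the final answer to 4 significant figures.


J = -D * (dC/dx) = D * (C1 - C2) / dx
J = 8.298e-11 * (4.14 - 1.42) / 6.6e-03
J = 3.42e-08 kg/(m^2*s)


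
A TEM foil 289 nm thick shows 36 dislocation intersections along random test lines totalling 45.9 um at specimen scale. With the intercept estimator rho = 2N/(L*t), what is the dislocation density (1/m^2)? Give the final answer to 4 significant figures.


rho = 2N / (L * t)
L = 45.9 um = 4.59e-05 m, t = 289 nm = 2.89e-07 m
rho = 2 * 36 / (4.59e-05 * 2.89e-07)
rho = 5.428e+12 1/m^2


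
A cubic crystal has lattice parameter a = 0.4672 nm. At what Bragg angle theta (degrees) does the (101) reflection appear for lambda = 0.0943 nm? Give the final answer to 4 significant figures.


d = a / sqrt(h^2+k^2+l^2)
d = 0.4672 / sqrt(2) = 0.33036 nm
lambda = 2*d*sin(theta)  =>  sin(theta) = lambda / (2*d)
sin(theta) = 0.0943 / (2 * 0.33036) = 0.142723
theta = 8.205 deg


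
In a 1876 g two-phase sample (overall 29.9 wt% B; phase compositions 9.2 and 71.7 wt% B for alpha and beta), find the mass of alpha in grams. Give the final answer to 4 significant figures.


f_alpha = (C_beta - C0) / (C_beta - C_alpha)
f_alpha = (71.7 - 29.9) / (71.7 - 9.2) = 0.6688
m_alpha = f_alpha * m_total = 0.6688 * 1876 = 1255 g


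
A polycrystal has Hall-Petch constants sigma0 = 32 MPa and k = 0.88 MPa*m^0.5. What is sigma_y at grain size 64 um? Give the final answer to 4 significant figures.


sigma_y = sigma0 + k / sqrt(d)
d = 64 um = 6.4e-05 m
sigma_y = 32 + 0.88 / sqrt(6.4e-05)
sigma_y = 142 MPa


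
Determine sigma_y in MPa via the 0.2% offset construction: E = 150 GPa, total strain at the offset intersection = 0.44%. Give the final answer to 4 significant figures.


Offset strain = 0.002
Elastic strain at yield = total_strain - offset = 4.4e-03 - 0.002 = 2.4e-03
sigma_y = E * elastic_strain = 150000 * 2.4e-03
sigma_y = 360 MPa


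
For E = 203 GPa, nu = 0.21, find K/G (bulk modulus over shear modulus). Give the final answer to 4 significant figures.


G = E / (2*(1+nu))
G = 203 / (2*(1+0.21)) = 83.8843 GPa
K = E / (3*(1-2*nu))
K = 203 / (3*(1-2*0.21)) = 116.667 GPa
K/G = 116.667 / 83.8843 = 1.391


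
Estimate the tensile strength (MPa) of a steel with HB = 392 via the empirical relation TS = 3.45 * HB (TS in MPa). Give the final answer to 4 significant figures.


TS (MPa) = 3.45 * HB
TS = 3.45 * 392
TS = 1352 MPa


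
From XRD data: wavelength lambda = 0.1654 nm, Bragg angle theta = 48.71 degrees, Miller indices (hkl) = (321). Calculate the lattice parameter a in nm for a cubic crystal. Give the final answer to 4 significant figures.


d = lambda / (2*sin(theta))
d = 0.1654 / (2*sin(48.71 deg))
d = 0.110064 nm
a = d * sqrt(h^2+k^2+l^2) = 0.110064 * sqrt(14)
a = 0.4118 nm


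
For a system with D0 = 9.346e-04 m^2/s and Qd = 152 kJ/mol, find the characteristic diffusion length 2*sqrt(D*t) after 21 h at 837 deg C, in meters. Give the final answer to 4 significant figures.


Step 1: D = D0 * exp(-Qd/(R*T))
T = 1110.15 K
D = 9.346e-04 * exp(-152e3 / (8.314 * 1110.15)) = 6.58389e-11 m^2/s
Step 2: L = 2*sqrt(D*t)
t = 21 h = 75600 s
L = 2*sqrt(6.58389e-11 * 75600) = 4.462e-03 m


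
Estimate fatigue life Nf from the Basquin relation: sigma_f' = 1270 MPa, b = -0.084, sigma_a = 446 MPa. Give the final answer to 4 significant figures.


sigma_a = sigma_f' * (2*Nf)^b
2*Nf = (sigma_a / sigma_f')^(1/b)
2*Nf = (446 / 1270)^(1/-0.084)
2*Nf = 257243
Nf = 128600 cycles


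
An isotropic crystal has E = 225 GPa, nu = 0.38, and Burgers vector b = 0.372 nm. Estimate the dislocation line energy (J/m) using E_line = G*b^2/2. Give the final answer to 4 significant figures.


Step 1: G = E / (2*(1+nu))
G = 225 / (2*(1+0.38)) = 81.5217 GPa = 8.15217e+10 Pa
Step 2: E_line = G*b^2/2
b = 0.372 nm = 3.72e-10 m
E_line = 0.5 * 8.15217e+10 * (3.72e-10)^2 = 5.641e-09 J/m


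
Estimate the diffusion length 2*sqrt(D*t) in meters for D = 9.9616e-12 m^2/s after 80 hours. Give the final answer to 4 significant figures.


t = 80 hr = 288000 s
Diffusion length = 2*sqrt(D*t)
= 2*sqrt(9.9616e-12 * 288000)
= 3.388e-03 m


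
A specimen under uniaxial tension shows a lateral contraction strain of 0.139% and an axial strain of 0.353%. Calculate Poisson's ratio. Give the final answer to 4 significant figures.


nu = -epsilon_lat / epsilon_axial
Lateral strain is contraction (negative), so using magnitudes:
nu = 0.139 / 0.353
nu = 0.3938


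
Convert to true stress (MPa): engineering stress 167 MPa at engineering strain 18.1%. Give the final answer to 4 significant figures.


sigma_true = sigma_eng * (1 + epsilon_eng)
sigma_true = 167 * (1 + 0.181)
sigma_true = 197.2 MPa


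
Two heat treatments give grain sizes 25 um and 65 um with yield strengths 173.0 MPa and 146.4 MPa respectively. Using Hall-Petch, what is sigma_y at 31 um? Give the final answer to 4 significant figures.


sigma_y = sigma0 + k / sqrt(d)
1/sqrt(d1) = 1/sqrt(2.5e-05) = 200;  1/sqrt(d2) = 124.035
k = (sigma1 - sigma2) / (1/sqrt(d1) - 1/sqrt(d2)) = (173.0 - 146.4) / (200 - 124.035) = 0.35016 MPa*m^0.5
sigma0 = sigma1 - k/sqrt(d1) = 173.0 - 0.35016*200 = 102.968 MPa
sigma_y(d3) = 102.968 + 0.35016 / sqrt(3.1e-05) = 165.9 MPa


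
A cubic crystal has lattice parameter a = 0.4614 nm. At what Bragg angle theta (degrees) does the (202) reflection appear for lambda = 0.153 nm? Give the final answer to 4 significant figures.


d = a / sqrt(h^2+k^2+l^2)
d = 0.4614 / sqrt(8) = 0.16313 nm
lambda = 2*d*sin(theta)  =>  sin(theta) = lambda / (2*d)
sin(theta) = 0.153 / (2 * 0.16313) = 0.468952
theta = 27.97 deg


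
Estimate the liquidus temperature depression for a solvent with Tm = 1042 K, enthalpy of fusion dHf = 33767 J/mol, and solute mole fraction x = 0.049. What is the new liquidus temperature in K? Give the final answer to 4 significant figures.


dT = R*Tm^2*x / dHf
dT = 8.314 * 1042^2 * 0.049 / 33767
dT = 13.0993 K
T_new = 1042 - 13.0993 = 1029 K


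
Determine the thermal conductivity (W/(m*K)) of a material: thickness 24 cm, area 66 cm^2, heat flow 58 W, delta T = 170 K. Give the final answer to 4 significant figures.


k = Q*L / (A*dT)
L = 0.24 m, A = 6.6e-03 m^2
k = 58 * 0.24 / (6.6e-03 * 170)
k = 12.41 W/(m*K)


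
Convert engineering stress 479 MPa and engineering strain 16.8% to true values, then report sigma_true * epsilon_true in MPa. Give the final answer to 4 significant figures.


sigma_true = sigma_eng * (1 + epsilon_eng)
sigma_true = 479 * (1 + 0.168) = 559.472 MPa
epsilon_true = ln(1 + epsilon_eng)
epsilon_true = ln(1 + 0.168) = 0.155293
sigma_true * epsilon_true = 559.472 * 0.155293 = 86.88 MPa
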